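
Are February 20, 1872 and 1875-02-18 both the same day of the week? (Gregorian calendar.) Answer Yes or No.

From Feb 20, 1872 to Feb 18, 1875 is 1094 days.
1094 mod 7 = 2, so they are different weekdays.
(Feb 20, 1872 is a Tuesday; Feb 18, 1875 is a Thursday.)

No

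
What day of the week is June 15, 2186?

Doomsday rule: the anchor day for the 2100s is Sunday. For year 86: 86÷12 = 7 r 2, and 2÷4 = 0, so 7+2+0 = 9.
Sunday + 9 ≡ Tuesday — that's 2186's doomsday.
In June the doomsday date is Jun 6.
Jun 15 is 9 days after Jun 6; 9 mod 7 = 2, so Tuesday + 2 = Thursday.

Thursday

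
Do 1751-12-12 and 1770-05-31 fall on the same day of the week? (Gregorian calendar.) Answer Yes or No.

No

From Dec 12, 1751 to May 31, 1770 is 6745 days.
6745 mod 7 = 4, so they are different weekdays.
(Dec 12, 1751 is a Sunday; May 31, 1770 is a Thursday.)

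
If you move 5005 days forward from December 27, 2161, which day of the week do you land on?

Sunday

First find the weekday of Dec 27, 2161. Doomsday rule: the anchor day for the 2100s is Sunday. For year 61: 61÷12 = 5 r 1, and 1÷4 = 0, so 5+1+0 = 6.
Sunday + 6 ≡ Saturday — that's 2161's doomsday.
In December the doomsday date is Dec 12.
Dec 27 is 15 days after Dec 12; 15 mod 7 = 1, so Saturday + 1 = Sunday.
5005 mod 7 = 0, so 5005 days after a Sunday is Sunday + 0 = Sunday.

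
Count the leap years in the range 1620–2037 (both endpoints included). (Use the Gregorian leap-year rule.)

102

Multiples of 4 in [1620,2037]: 105.
Of those, multiples of 100: 4 (not leap unless ÷400).
Multiples of 400: 1.
Leap years = 105 − 4 + 1 = 102.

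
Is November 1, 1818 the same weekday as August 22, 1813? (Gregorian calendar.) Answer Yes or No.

Yes

From Aug 22, 1813 to Nov 1, 1818 is 1897 days.
1897 mod 7 = 0, so they are the same weekday.
(Aug 22, 1813 is a Sunday; Nov 1, 1818 is a Sunday.)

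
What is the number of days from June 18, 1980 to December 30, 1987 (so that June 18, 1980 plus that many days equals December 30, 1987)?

2751

Jun 18, 1980 → Jun 18, 1981: 365 days.
Jun 18, 1981 → Jun 18, 1982: 365 days.
Jun 18, 1982 → Jun 18, 1983: 365 days.
Jun 18, 1983 → Jun 18, 1984: 366 days (Feb 29, 1984 is in that span).
Jun 18, 1984 → Jun 18, 1985: 365 days.
Jun 18, 1985 → Jun 18, 1986: 365 days.
Jun 18, 1986 → Jun 18, 1987: 365 days.
Jun 18, 1987 → Jul 18, 1987: 30 days (June has 30).
Jul 18, 1987 → Aug 18, 1987: 31 days (July has 31).
Aug 18, 1987 → Sep 18, 1987: 31 days (August has 31).
Sep 18, 1987 → Oct 18, 1987: 30 days (September has 30).
Oct 18, 1987 → Nov 18, 1987: 31 days (October has 31).
Nov 18, 1987 → Dec 18, 1987: 30 days (November has 30).
Dec 18, 1987 → Dec 30, 1987: 12 days.
Total: 2751 days.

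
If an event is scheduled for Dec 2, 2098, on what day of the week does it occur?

Doomsday rule: the anchor day for the 2000s is Tuesday. For year 98: 98÷12 = 8 r 2, and 2÷4 = 0, so 8+2+0 = 10.
Tuesday + 10 ≡ Friday — that's 2098's doomsday.
In December the doomsday date is Dec 12.
Dec 2 is 10 days before Dec 12; 10 mod 7 = 3, so Friday − 3 = Tuesday.

Tuesday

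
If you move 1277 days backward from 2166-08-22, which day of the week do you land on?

Tuesday

Aug 22, 2166 is a Friday.
1277 mod 7 = 3, so 1277 days before a Friday is Friday − 3 = Tuesday.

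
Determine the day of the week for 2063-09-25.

January 1, 2063 is a Monday.
Jan 1, 2063 → Feb 1, 2063: 31 days (January has 31).
Feb 1, 2063 → Mar 1, 2063: 28 days (February has 28).
Mar 1, 2063 → Apr 1, 2063: 31 days (March has 31).
Apr 1, 2063 → May 1, 2063: 30 days (April has 30).
May 1, 2063 → Jun 1, 2063: 31 days (May has 31).
Jun 1, 2063 → Jul 1, 2063: 30 days (June has 30).
Jul 1, 2063 → Aug 1, 2063: 31 days (July has 31).
Aug 1, 2063 → Sep 1, 2063: 31 days (August has 31).
Sep 1, 2063 → Sep 25, 2063: 24 days.
Total: 267 days.
267 mod 7 = 1, so Monday + 1 = Tuesday.

Tuesday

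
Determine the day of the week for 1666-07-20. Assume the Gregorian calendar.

Doomsday rule: the anchor day for the 1600s is Tuesday. For year 66: 66÷12 = 5 r 6, and 6÷4 = 1, so 5+6+1 = 12.
Tuesday + 12 ≡ Sunday — that's 1666's doomsday.
In July the doomsday date is Jul 11.
Jul 20 is 9 days after Jul 11; 9 mod 7 = 2, so Sunday + 2 = Tuesday.

Tuesday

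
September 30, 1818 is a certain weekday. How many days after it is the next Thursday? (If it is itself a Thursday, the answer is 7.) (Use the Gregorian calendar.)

1

Sep 30, 1818 is a Wednesday.
From Wednesday to the next Thursday is 1 day.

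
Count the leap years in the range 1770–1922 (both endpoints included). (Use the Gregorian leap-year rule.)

Multiples of 4 in [1770,1922]: 38.
Of those, multiples of 100: 2 (not leap unless ÷400).
Multiples of 400: 0.
Leap years = 38 − 2 + 0 = 36.

36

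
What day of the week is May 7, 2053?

Wednesday

Doomsday rule: the anchor day for the 2000s is Tuesday. For year 53: 53÷12 = 4 r 5, and 5÷4 = 1, so 4+5+1 = 10.
Tuesday + 10 ≡ Friday — that's 2053's doomsday.
In May the doomsday date is May 9.
May 7 is 2 days before May 9; 2 mod 7 = 2, so Friday − 2 = Wednesday.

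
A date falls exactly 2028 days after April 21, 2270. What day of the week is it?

Tuesday

Apr 21, 2270 is a Thursday.
2028 mod 7 = 5, so 2028 days after a Thursday is Thursday + 5 = Tuesday.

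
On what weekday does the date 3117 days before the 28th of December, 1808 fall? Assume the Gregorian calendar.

Monday

Dec 28, 1808 is a Wednesday.
3117 mod 7 = 2, so 3117 days before a Wednesday is Wednesday − 2 = Monday.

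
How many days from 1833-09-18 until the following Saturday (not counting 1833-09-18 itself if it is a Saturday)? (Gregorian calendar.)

3

Sep 18, 1833 is a Wednesday.
From Wednesday to the next Saturday is 3 days.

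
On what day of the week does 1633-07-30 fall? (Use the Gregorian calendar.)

Doomsday rule: the anchor day for the 1600s is Tuesday. For year 33: 33÷12 = 2 r 9, and 9÷4 = 2, so 2+9+2 = 13.
Tuesday + 13 ≡ Monday — that's 1633's doomsday.
In July the doomsday date is Jul 11.
Jul 30 is 19 days after Jul 11; 19 mod 7 = 5, so Monday + 5 = Saturday.

Saturday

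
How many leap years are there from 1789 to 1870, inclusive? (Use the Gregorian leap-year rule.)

Multiples of 4 in [1789,1870]: 20.
Of those, multiples of 100: 1 (not leap unless ÷400).
Multiples of 400: 0.
Leap years = 20 − 1 + 0 = 19.

19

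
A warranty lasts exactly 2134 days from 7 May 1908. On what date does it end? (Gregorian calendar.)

March 11, 1914

+365 (one year) → May 7, 1909 (1769 left).
+365 (one year) → May 7, 1910 (1404 left).
+365 (one year) → May 7, 1911 (1039 left).
+366 (one year; includes Feb 29, 1912) → May 7, 1912 (673 left).
+365 (one year) → May 7, 1913 (308 left).
May has 31 days: +25 → Jun 1, 1913 (283 left).
Jun has 30 days: +30 → Jul 1, 1913 (253 left).
Jul has 31 days: +31 → Aug 1, 1913 (222 left).
Aug has 31 days: +31 → Sep 1, 1913 (191 left).
Sep has 30 days: +30 → Oct 1, 1913 (161 left).
Oct has 31 days: +31 → Nov 1, 1913 (130 left).
Nov has 30 days: +30 → Dec 1, 1913 (100 left).
Dec has 31 days: +31 → Jan 1, 1914 (69 left).
Jan has 31 days: +31 → Feb 1, 1914 (38 left).
Feb has 28 days: +28 → Mar 1, 1914 (10 left).
+10 → Mar 11, 1914.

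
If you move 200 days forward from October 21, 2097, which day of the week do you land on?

First find the weekday of Oct 21, 2097. Doomsday rule: the anchor day for the 2000s is Tuesday. For year 97: 97÷12 = 8 r 1, and 1÷4 = 0, so 8+1+0 = 9.
Tuesday + 9 ≡ Thursday — that's 2097's doomsday.
In October the doomsday date is Oct 10.
Oct 21 is 11 days after Oct 10; 11 mod 7 = 4, so Thursday + 4 = Monday.
200 mod 7 = 4, so 200 days after a Monday is Monday + 4 = Friday.

Friday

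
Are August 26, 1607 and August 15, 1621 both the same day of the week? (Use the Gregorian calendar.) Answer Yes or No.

Yes

From Aug 26, 1607 to Aug 15, 1621 is 5103 days.
5103 mod 7 = 0, so they are the same weekday.
(Aug 26, 1607 is a Sunday; Aug 15, 1621 is a Sunday.)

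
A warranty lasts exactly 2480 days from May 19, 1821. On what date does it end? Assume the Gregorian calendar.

March 3, 1828

+365 (one year) → May 19, 1822 (2115 left).
+365 (one year) → May 19, 1823 (1750 left).
+366 (one year; includes Feb 29, 1824) → May 19, 1824 (1384 left).
+365 (one year) → May 19, 1825 (1019 left).
+365 (one year) → May 19, 1826 (654 left).
+365 (one year) → May 19, 1827 (289 left).
May has 31 days: +13 → Jun 1, 1827 (276 left).
Jun has 30 days: +30 → Jul 1, 1827 (246 left).
Jul has 31 days: +31 → Aug 1, 1827 (215 left).
Aug has 31 days: +31 → Sep 1, 1827 (184 left).
Sep has 30 days: +30 → Oct 1, 1827 (154 left).
Oct has 31 days: +31 → Nov 1, 1827 (123 left).
Nov has 30 days: +30 → Dec 1, 1827 (93 left).
Dec has 31 days: +31 → Jan 1, 1828 (62 left).
Jan has 31 days: +31 → Feb 1, 1828 (31 left).
Feb has 29 days: +29 → Mar 1, 1828 (2 left).
+2 → Mar 3, 1828.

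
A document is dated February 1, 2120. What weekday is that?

Doomsday rule: the anchor day for the 2100s is Sunday. For year 20: 20÷12 = 1 r 8, and 8÷4 = 2, so 1+8+2 = 11.
Sunday + 11 ≡ Thursday — that's 2120's doomsday.
In February the doomsday date is Feb 29 (2120 is a leap year (divisible by 4)).
Feb 1 is 28 days before Feb 29; 28 mod 7 = 0, so Thursday − 0 = Thursday.

Thursday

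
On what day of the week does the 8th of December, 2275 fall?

Wednesday

Doomsday rule: the anchor day for the 2200s is Friday. For year 75: 75÷12 = 6 r 3, and 3÷4 = 0, so 6+3+0 = 9.
Friday + 9 ≡ Sunday — that's 2275's doomsday.
In December the doomsday date is Dec 12.
Dec 8 is 4 days before Dec 12; 4 mod 7 = 4, so Sunday − 4 = Wednesday.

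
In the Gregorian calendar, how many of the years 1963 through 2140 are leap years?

Multiples of 4 in [1963,2140]: 45.
Of those, multiples of 100: 2 (not leap unless ÷400).
Multiples of 400: 1.
Leap years = 45 − 2 + 1 = 44.

44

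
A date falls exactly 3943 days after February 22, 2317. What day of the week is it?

First find the weekday of Feb 22, 2317. Doomsday rule: the anchor day for the 2300s is Wednesday. For year 17: 17÷12 = 1 r 5, and 5÷4 = 1, so 1+5+1 = 7.
Wednesday + 7 ≡ Wednesday — that's 2317's doomsday.
In February the doomsday date is Feb 28 (2317 is not a leap year).
Feb 22 is 6 days before Feb 28; 6 mod 7 = 6, so Wednesday − 6 = Thursday.
3943 mod 7 = 2, so 3943 days after a Thursday is Thursday + 2 = Saturday.

Saturday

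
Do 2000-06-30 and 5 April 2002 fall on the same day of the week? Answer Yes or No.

Yes

From Jun 30, 2000 to Apr 5, 2002 is 644 days.
644 mod 7 = 0, so they are the same weekday.
(Jun 30, 2000 is a Friday; Apr 5, 2002 is a Friday.)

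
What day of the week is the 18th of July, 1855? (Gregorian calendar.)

Doomsday rule: the anchor day for the 1800s is Friday. For year 55: 55÷12 = 4 r 7, and 7÷4 = 1, so 4+7+1 = 12.
Friday + 12 ≡ Wednesday — that's 1855's doomsday.
In July the doomsday date is Jul 11.
Jul 18 is 7 days after Jul 11; 7 mod 7 = 0, so Wednesday + 0 = Wednesday.

Wednesday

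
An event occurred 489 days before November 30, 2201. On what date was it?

July 29, 2200

−365 (one year) → Nov 30, 2200 (124 left).
−30 → Oct 31, 2200 (end of Oct, 31 days; 94 left).
−31 → Sep 30, 2200 (end of Sep, 30 days; 63 left).
−30 → Aug 31, 2200 (end of Aug, 31 days; 33 left).
−31 → Jul 31, 2200 (end of Jul, 31 days; 2 left).
−2 → Jul 29, 2200.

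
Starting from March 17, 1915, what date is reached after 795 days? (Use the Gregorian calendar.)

+366 (one year; includes Feb 29, 1916) → Mar 17, 1916 (429 left).
+365 (one year) → Mar 17, 1917 (64 left).
Mar has 31 days: +15 → Apr 1, 1917 (49 left).
Apr has 30 days: +30 → May 1, 1917 (19 left).
+19 → May 20, 1917.

May 20, 1917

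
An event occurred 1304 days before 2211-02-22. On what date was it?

−365 (one year) → Feb 22, 2210 (939 left).
−365 (one year) → Feb 22, 2209 (574 left).
−366 (one year; includes Feb 29, 2208) → Feb 22, 2208 (208 left).
−22 → Jan 31, 2208 (end of Jan, 31 days; 186 left).
−31 → Dec 31, 2207 (end of Dec, 31 days; 155 left).
−31 → Nov 30, 2207 (end of Nov, 30 days; 124 left).
−30 → Oct 31, 2207 (end of Oct, 31 days; 94 left).
−31 → Sep 30, 2207 (end of Sep, 30 days; 63 left).
−30 → Aug 31, 2207 (end of Aug, 31 days; 33 left).
−31 → Jul 31, 2207 (end of Jul, 31 days; 2 left).
−2 → Jul 29, 2207.

July 29, 2207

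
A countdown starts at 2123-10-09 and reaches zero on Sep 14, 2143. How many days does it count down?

Oct 9, 2123 → Oct 9, 2124: 366 days (Feb 29, 2124 is in that span).
Oct 9, 2124 → Oct 9, 2125: 365 days.
Oct 9, 2125 → Oct 9, 2126: 365 days.
Oct 9, 2126 → Oct 9, 2127: 365 days.
Oct 9, 2127 → Oct 9, 2128: 366 days (Feb 29, 2128 is in that span).
Oct 9, 2128 → Oct 9, 2129: 365 days.
Oct 9, 2129 → Oct 9, 2130: 365 days.
Oct 9, 2130 → Oct 9, 2131: 365 days.
Oct 9, 2131 → Oct 9, 2132: 366 days (Feb 29, 2132 is in that span).
Oct 9, 2132 → Oct 9, 2133: 365 days.
Oct 9, 2133 → Oct 9, 2134: 365 days.
Oct 9, 2134 → Oct 9, 2135: 365 days.
Oct 9, 2135 → Oct 9, 2136: 366 days (Feb 29, 2136 is in that span).
Oct 9, 2136 → Oct 9, 2137: 365 days.
Oct 9, 2137 → Oct 9, 2138: 365 days.
Oct 9, 2138 → Oct 9, 2139: 365 days.
Oct 9, 2139 → Oct 9, 2140: 366 days (Feb 29, 2140 is in that span).
Oct 9, 2140 → Oct 9, 2141: 365 days.
Oct 9, 2141 → Oct 9, 2142: 365 days.
Oct 9, 2142 → Nov 9, 2142: 31 days (October has 31).
Nov 9, 2142 → Dec 9, 2142: 30 days (November has 30).
Dec 9, 2142 → Jan 9, 2143: 31 days (December has 31).
Jan 9, 2143 → Feb 9, 2143: 31 days (January has 31).
Feb 9, 2143 → Mar 9, 2143: 28 days (February has 28).
Mar 9, 2143 → Apr 9, 2143: 31 days (March has 31).
Apr 9, 2143 → May 9, 2143: 30 days (April has 30).
May 9, 2143 → Jun 9, 2143: 31 days (May has 31).
Jun 9, 2143 → Jul 9, 2143: 30 days (June has 30).
Jul 9, 2143 → Aug 9, 2143: 31 days (July has 31).
Aug 9, 2143 → Sep 9, 2143: 31 days (August has 31).
Sep 9, 2143 → Sep 14, 2143: 5 days.
Total: 7280 days.

7280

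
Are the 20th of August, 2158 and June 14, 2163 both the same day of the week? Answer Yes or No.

From Aug 20, 2158 to Jun 14, 2163 is 1759 days.
1759 mod 7 = 2, so they are different weekdays.
(Aug 20, 2158 is a Sunday; Jun 14, 2163 is a Tuesday.)

No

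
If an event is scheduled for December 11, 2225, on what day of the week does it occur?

Sunday

Doomsday rule: the anchor day for the 2200s is Friday. For year 25: 25÷12 = 2 r 1, and 1÷4 = 0, so 2+1+0 = 3.
Friday + 3 ≡ Monday — that's 2225's doomsday.
In December the doomsday date is Dec 12.
Dec 11 is 1 day before Dec 12; 1 mod 7 = 1, so Monday − 1 = Sunday.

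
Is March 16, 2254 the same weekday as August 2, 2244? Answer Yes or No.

From Aug 2, 2244 to Mar 16, 2254 is 3513 days.
3513 mod 7 = 6, so they are different weekdays.
(Aug 2, 2244 is a Friday; Mar 16, 2254 is a Thursday.)

No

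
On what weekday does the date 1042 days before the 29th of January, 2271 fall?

Monday

Jan 29, 2271 is a Sunday.
1042 mod 7 = 6, so 1042 days before a Sunday is Sunday − 6 = Monday.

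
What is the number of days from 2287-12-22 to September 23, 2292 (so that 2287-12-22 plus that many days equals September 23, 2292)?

1737

Dec 22, 2287 → Dec 22, 2288: 366 days (Feb 29, 2288 is in that span).
Dec 22, 2288 → Dec 22, 2289: 365 days.
Dec 22, 2289 → Dec 22, 2290: 365 days.
Dec 22, 2290 → Dec 22, 2291: 365 days.
Dec 22, 2291 → Jan 22, 2292: 31 days (December has 31).
Jan 22, 2292 → Feb 22, 2292: 31 days (January has 31).
Feb 22, 2292 → Mar 22, 2292: 29 days (February has 29).
Mar 22, 2292 → Apr 22, 2292: 31 days (March has 31).
Apr 22, 2292 → May 22, 2292: 30 days (April has 30).
May 22, 2292 → Jun 22, 2292: 31 days (May has 31).
Jun 22, 2292 → Jul 22, 2292: 30 days (June has 30).
Jul 22, 2292 → Aug 22, 2292: 31 days (July has 31).
Aug 22, 2292 → Sep 22, 2292: 31 days (August has 31).
Sep 22, 2292 → Sep 23, 2292: 1 days.
Total: 1737 days.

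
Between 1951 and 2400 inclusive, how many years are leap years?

Multiples of 4 in [1951,2400]: 113.
Of those, multiples of 100: 5 (not leap unless ÷400).
Multiples of 400: 2.
Leap years = 113 − 5 + 2 = 110.

110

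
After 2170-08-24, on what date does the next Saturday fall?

Aug 24, 2170 is a Friday.
From Friday to the next Saturday is 1 day.
Aug 24, 2170 + 1 = Aug 25, 2170.

August 25, 2170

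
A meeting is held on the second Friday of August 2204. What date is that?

August 1, 2204 is a Wednesday.
The first Friday is therefore August 3 (2 days later).
The second Friday is 3 + 1×7 = August 10.

August 10, 2204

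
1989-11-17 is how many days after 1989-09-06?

Sep 6, 1989 → Oct 6, 1989: 30 days (September has 30).
Oct 6, 1989 → Nov 6, 1989: 31 days (October has 31).
Nov 6, 1989 → Nov 17, 1989: 11 days.
Total: 72 days.

72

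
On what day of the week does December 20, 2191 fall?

Tuesday

Doomsday rule: the anchor day for the 2100s is Sunday. For year 91: 91÷12 = 7 r 7, and 7÷4 = 1, so 7+7+1 = 15.
Sunday + 15 ≡ Monday — that's 2191's doomsday.
In December the doomsday date is Dec 12.
Dec 20 is 8 days after Dec 12; 8 mod 7 = 1, so Monday + 1 = Tuesday.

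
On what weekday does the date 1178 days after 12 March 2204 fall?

Wednesday

First find the weekday of Mar 12, 2204. Doomsday rule: the anchor day for the 2200s is Friday. For year 04: 4÷12 = 0 r 4, and 4÷4 = 1, so 0+4+1 = 5.
Friday + 5 ≡ Wednesday — that's 2204's doomsday.
In March the doomsday date is Mar 14.
Mar 12 is 2 days before Mar 14; 2 mod 7 = 2, so Wednesday − 2 = Monday.
1178 mod 7 = 2, so 1178 days after a Monday is Monday + 2 = Wednesday.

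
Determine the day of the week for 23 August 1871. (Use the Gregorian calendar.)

Wednesday

Doomsday rule: the anchor day for the 1800s is Friday. For year 71: 71÷12 = 5 r 11, and 11÷4 = 2, so 5+11+2 = 18.
Friday + 18 ≡ Tuesday — that's 1871's doomsday.
In August the doomsday date is Aug 8.
Aug 23 is 15 days after Aug 8; 15 mod 7 = 1, so Tuesday + 1 = Wednesday.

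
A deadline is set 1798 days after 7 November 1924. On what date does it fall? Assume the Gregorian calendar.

October 10, 1929

+365 (one year) → Nov 7, 1925 (1433 left).
+365 (one year) → Nov 7, 1926 (1068 left).
+365 (one year) → Nov 7, 1927 (703 left).
+366 (one year; includes Feb 29, 1928) → Nov 7, 1928 (337 left).
Nov has 30 days: +24 → Dec 1, 1928 (313 left).
Dec has 31 days: +31 → Jan 1, 1929 (282 left).
Jan has 31 days: +31 → Feb 1, 1929 (251 left).
Feb has 28 days: +28 → Mar 1, 1929 (223 left).
Mar has 31 days: +31 → Apr 1, 1929 (192 left).
Apr has 30 days: +30 → May 1, 1929 (162 left).
May has 31 days: +31 → Jun 1, 1929 (131 left).
Jun has 30 days: +30 → Jul 1, 1929 (101 left).
Jul has 31 days: +31 → Aug 1, 1929 (70 left).
Aug has 31 days: +31 → Sep 1, 1929 (39 left).
Sep has 30 days: +30 → Oct 1, 1929 (9 left).
+9 → Oct 10, 1929.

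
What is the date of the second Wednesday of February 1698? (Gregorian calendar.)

February 12, 1698

February 1, 1698 is a Saturday.
The first Wednesday is therefore February 5 (4 days later).
The second Wednesday is 5 + 1×7 = February 12.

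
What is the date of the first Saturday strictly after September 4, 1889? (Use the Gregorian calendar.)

September 7, 1889

Sep 4, 1889 is a Wednesday.
From Wednesday to the next Saturday is 3 days.
Sep 4, 1889 + 3 = Sep 7, 1889.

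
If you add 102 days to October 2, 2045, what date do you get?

January 12, 2046

Oct has 31 days: +30 → Nov 1, 2045 (72 left).
Nov has 30 days: +30 → Dec 1, 2045 (42 left).
Dec has 31 days: +31 → Jan 1, 2046 (11 left).
+11 → Jan 12, 2046.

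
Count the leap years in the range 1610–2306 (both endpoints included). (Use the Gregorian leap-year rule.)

Multiples of 4 in [1610,2306]: 174.
Of those, multiples of 100: 7 (not leap unless ÷400).
Multiples of 400: 1.
Leap years = 174 − 7 + 1 = 168.

168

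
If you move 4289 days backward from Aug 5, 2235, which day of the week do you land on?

Friday

Aug 5, 2235 is a Wednesday.
4289 mod 7 = 5, so 4289 days before a Wednesday is Wednesday − 5 = Friday.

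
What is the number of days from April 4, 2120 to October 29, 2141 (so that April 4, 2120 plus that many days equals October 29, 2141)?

7878

Apr 4, 2120 → Apr 4, 2121: 365 days.
Apr 4, 2121 → Apr 4, 2122: 365 days.
Apr 4, 2122 → Apr 4, 2123: 365 days.
Apr 4, 2123 → Apr 4, 2124: 366 days (Feb 29, 2124 is in that span).
Apr 4, 2124 → Apr 4, 2125: 365 days.
Apr 4, 2125 → Apr 4, 2126: 365 days.
Apr 4, 2126 → Apr 4, 2127: 365 days.
Apr 4, 2127 → Apr 4, 2128: 366 days (Feb 29, 2128 is in that span).
Apr 4, 2128 → Apr 4, 2129: 365 days.
Apr 4, 2129 → Apr 4, 2130: 365 days.
Apr 4, 2130 → Apr 4, 2131: 365 days.
Apr 4, 2131 → Apr 4, 2132: 366 days (Feb 29, 2132 is in that span).
Apr 4, 2132 → Apr 4, 2133: 365 days.
Apr 4, 2133 → Apr 4, 2134: 365 days.
Apr 4, 2134 → Apr 4, 2135: 365 days.
Apr 4, 2135 → Apr 4, 2136: 366 days (Feb 29, 2136 is in that span).
Apr 4, 2136 → Apr 4, 2137: 365 days.
Apr 4, 2137 → Apr 4, 2138: 365 days.
Apr 4, 2138 → Apr 4, 2139: 365 days.
Apr 4, 2139 → Apr 4, 2140: 366 days (Feb 29, 2140 is in that span).
Apr 4, 2140 → Apr 4, 2141: 365 days.
Apr 4, 2141 → May 4, 2141: 30 days (April has 30).
May 4, 2141 → Jun 4, 2141: 31 days (May has 31).
Jun 4, 2141 → Jul 4, 2141: 30 days (June has 30).
Jul 4, 2141 → Aug 4, 2141: 31 days (July has 31).
Aug 4, 2141 → Sep 4, 2141: 31 days (August has 31).
Sep 4, 2141 → Oct 4, 2141: 30 days (September has 30).
Oct 4, 2141 → Oct 29, 2141: 25 days.
Total: 7878 days.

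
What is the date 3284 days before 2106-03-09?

−365 (one year) → Mar 9, 2105 (2919 left).
−365 (one year) → Mar 9, 2104 (2554 left).
−366 (one year; includes Feb 29, 2104) → Mar 9, 2103 (2188 left).
−365 (one year) → Mar 9, 2102 (1823 left).
−365 (one year) → Mar 9, 2101 (1458 left).
−365 (one year) → Mar 9, 2100 (1093 left).
−365 (one year) → Mar 9, 2099 (728 left).
−365 (one year) → Mar 9, 2098 (363 left).
−9 → Feb 28, 2098 (end of Feb, 28 days; 354 left).
−28 → Jan 31, 2098 (end of Jan, 31 days; 326 left).
−31 → Dec 31, 2097 (end of Dec, 31 days; 295 left).
−31 → Nov 30, 2097 (end of Nov, 30 days; 264 left).
−30 → Oct 31, 2097 (end of Oct, 31 days; 234 left).
−31 → Sep 30, 2097 (end of Sep, 30 days; 203 left).
−30 → Aug 31, 2097 (end of Aug, 31 days; 173 left).
−31 → Jul 31, 2097 (end of Jul, 31 days; 142 left).
−31 → Jun 30, 2097 (end of Jun, 30 days; 111 left).
−30 → May 31, 2097 (end of May, 31 days; 81 left).
−31 → Apr 30, 2097 (end of Apr, 30 days; 50 left).
−30 → Mar 31, 2097 (end of Mar, 31 days; 20 left).
−20 → Mar 11, 2097.

March 11, 2097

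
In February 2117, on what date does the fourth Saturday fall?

February 27, 2117

February 1, 2117 is a Monday.
The first Saturday is therefore February 6 (5 days later).
The fourth Saturday is 6 + 3×7 = February 27.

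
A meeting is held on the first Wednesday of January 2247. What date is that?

January 6, 2247

January 1, 2247 is a Friday.
The first Wednesday is therefore January 6 (5 days later).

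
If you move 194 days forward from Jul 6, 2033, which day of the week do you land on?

Monday

First find the weekday of Jul 6, 2033. Doomsday rule: the anchor day for the 2000s is Tuesday. For year 33: 33÷12 = 2 r 9, and 9÷4 = 2, so 2+9+2 = 13.
Tuesday + 13 ≡ Monday — that's 2033's doomsday.
In July the doomsday date is Jul 11.
Jul 6 is 5 days before Jul 11; 5 mod 7 = 5, so Monday − 5 = Wednesday.
194 mod 7 = 5, so 194 days after a Wednesday is Wednesday + 5 = Monday.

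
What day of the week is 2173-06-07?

January 1, 2173 is a Friday.
Jan 1, 2173 → Feb 1, 2173: 31 days (January has 31).
Feb 1, 2173 → Mar 1, 2173: 28 days (February has 28).
Mar 1, 2173 → Apr 1, 2173: 31 days (March has 31).
Apr 1, 2173 → May 1, 2173: 30 days (April has 30).
May 1, 2173 → Jun 1, 2173: 31 days (May has 31).
Jun 1, 2173 → Jun 7, 2173: 6 days.
Total: 157 days.
157 mod 7 = 3, so Friday + 3 = Monday.

Monday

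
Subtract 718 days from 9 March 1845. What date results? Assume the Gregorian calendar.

March 22, 1843

−365 (one year) → Mar 9, 1844 (353 left).
−9 → Feb 29, 1844 (end of Feb, 29 days; 344 left).
−29 → Jan 31, 1844 (end of Jan, 31 days; 315 left).
−31 → Dec 31, 1843 (end of Dec, 31 days; 284 left).
−31 → Nov 30, 1843 (end of Nov, 30 days; 253 left).
−30 → Oct 31, 1843 (end of Oct, 31 days; 223 left).
−31 → Sep 30, 1843 (end of Sep, 30 days; 192 left).
−30 → Aug 31, 1843 (end of Aug, 31 days; 162 left).
−31 → Jul 31, 1843 (end of Jul, 31 days; 131 left).
−31 → Jun 30, 1843 (end of Jun, 30 days; 100 left).
−30 → May 31, 1843 (end of May, 31 days; 70 left).
−31 → Apr 30, 1843 (end of Apr, 30 days; 39 left).
−30 → Mar 31, 1843 (end of Mar, 31 days; 9 left).
−9 → Mar 22, 1843.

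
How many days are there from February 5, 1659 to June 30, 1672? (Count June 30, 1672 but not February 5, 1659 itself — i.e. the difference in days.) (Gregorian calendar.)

Feb 5, 1659 → Feb 5, 1660: 365 days.
Feb 5, 1660 → Feb 5, 1661: 366 days (Feb 29, 1660 is in that span).
Feb 5, 1661 → Feb 5, 1662: 365 days.
Feb 5, 1662 → Feb 5, 1663: 365 days.
Feb 5, 1663 → Feb 5, 1664: 365 days.
Feb 5, 1664 → Feb 5, 1665: 366 days (Feb 29, 1664 is in that span).
Feb 5, 1665 → Feb 5, 1666: 365 days.
Feb 5, 1666 → Feb 5, 1667: 365 days.
Feb 5, 1667 → Feb 5, 1668: 365 days.
Feb 5, 1668 → Feb 5, 1669: 366 days (Feb 29, 1668 is in that span).
Feb 5, 1669 → Feb 5, 1670: 365 days.
Feb 5, 1670 → Feb 5, 1671: 365 days.
Feb 5, 1671 → Feb 5, 1672: 365 days.
Feb 5, 1672 → Mar 5, 1672: 29 days (February has 29).
Mar 5, 1672 → Apr 5, 1672: 31 days (March has 31).
Apr 5, 1672 → May 5, 1672: 30 days (April has 30).
May 5, 1672 → Jun 5, 1672: 31 days (May has 31).
Jun 5, 1672 → Jun 30, 1672: 25 days.
Total: 4894 days.

4894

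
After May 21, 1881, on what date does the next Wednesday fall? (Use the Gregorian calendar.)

May 21, 1881 is a Saturday.
From Saturday to the next Wednesday is 4 days.
May 21, 1881 + 4 = May 25, 1881.

May 25, 1881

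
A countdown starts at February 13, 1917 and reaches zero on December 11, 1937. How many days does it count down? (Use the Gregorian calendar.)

7606

Feb 13, 1917 → Feb 13, 1918: 365 days.
Feb 13, 1918 → Feb 13, 1919: 365 days.
Feb 13, 1919 → Feb 13, 1920: 365 days.
Feb 13, 1920 → Feb 13, 1921: 366 days (Feb 29, 1920 is in that span).
Feb 13, 1921 → Feb 13, 1922: 365 days.
Feb 13, 1922 → Feb 13, 1923: 365 days.
Feb 13, 1923 → Feb 13, 1924: 365 days.
Feb 13, 1924 → Feb 13, 1925: 366 days (Feb 29, 1924 is in that span).
Feb 13, 1925 → Feb 13, 1926: 365 days.
Feb 13, 1926 → Feb 13, 1927: 365 days.
Feb 13, 1927 → Feb 13, 1928: 365 days.
Feb 13, 1928 → Feb 13, 1929: 366 days (Feb 29, 1928 is in that span).
Feb 13, 1929 → Feb 13, 1930: 365 days.
Feb 13, 1930 → Feb 13, 1931: 365 days.
Feb 13, 1931 → Feb 13, 1932: 365 days.
Feb 13, 1932 → Feb 13, 1933: 366 days (Feb 29, 1932 is in that span).
Feb 13, 1933 → Feb 13, 1934: 365 days.
Feb 13, 1934 → Feb 13, 1935: 365 days.
Feb 13, 1935 → Feb 13, 1936: 365 days.
Feb 13, 1936 → Feb 13, 1937: 366 days (Feb 29, 1936 is in that span).
Feb 13, 1937 → Mar 13, 1937: 28 days (February has 28).
Mar 13, 1937 → Apr 13, 1937: 31 days (March has 31).
Apr 13, 1937 → May 13, 1937: 30 days (April has 30).
May 13, 1937 → Jun 13, 1937: 31 days (May has 31).
Jun 13, 1937 → Jul 13, 1937: 30 days (June has 30).
Jul 13, 1937 → Aug 13, 1937: 31 days (July has 31).
Aug 13, 1937 → Sep 13, 1937: 31 days (August has 31).
Sep 13, 1937 → Oct 13, 1937: 30 days (September has 30).
Oct 13, 1937 → Nov 13, 1937: 31 days (October has 31).
Nov 13, 1937 → Dec 11, 1937: 28 days.
Total: 7606 days.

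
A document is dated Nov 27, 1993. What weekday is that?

Saturday

Doomsday rule: the anchor day for the 1900s is Wednesday. For year 93: 93÷12 = 7 r 9, and 9÷4 = 2, so 7+9+2 = 18.
Wednesday + 18 ≡ Sunday — that's 1993's doomsday.
In November the doomsday date is Nov 7.
Nov 27 is 20 days after Nov 7; 20 mod 7 = 6, so Sunday + 6 = Saturday.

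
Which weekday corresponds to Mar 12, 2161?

Doomsday rule: the anchor day for the 2100s is Sunday. For year 61: 61÷12 = 5 r 1, and 1÷4 = 0, so 5+1+0 = 6.
Sunday + 6 ≡ Saturday — that's 2161's doomsday.
In March the doomsday date is Mar 14.
Mar 12 is 2 days before Mar 14; 2 mod 7 = 2, so Saturday − 2 = Thursday.

Thursday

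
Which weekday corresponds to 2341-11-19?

Wednesday

Doomsday rule: the anchor day for the 2300s is Wednesday. For year 41: 41÷12 = 3 r 5, and 5÷4 = 1, so 3+5+1 = 9.
Wednesday + 9 ≡ Friday — that's 2341's doomsday.
In November the doomsday date is Nov 7.
Nov 19 is 12 days after Nov 7; 12 mod 7 = 5, so Friday + 5 = Wednesday.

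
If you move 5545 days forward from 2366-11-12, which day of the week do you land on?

Nov 12, 2366 is a Saturday.
5545 mod 7 = 1, so 5545 days after a Saturday is Saturday + 1 = Sunday.

Sunday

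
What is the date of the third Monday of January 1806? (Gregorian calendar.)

January 20, 1806

January 1, 1806 is a Wednesday.
The first Monday is therefore January 6 (5 days later).
The third Monday is 6 + 2×7 = January 20.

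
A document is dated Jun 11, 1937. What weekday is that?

Doomsday rule: the anchor day for the 1900s is Wednesday. For year 37: 37÷12 = 3 r 1, and 1÷4 = 0, so 3+1+0 = 4.
Wednesday + 4 ≡ Sunday — that's 1937's doomsday.
In June the doomsday date is Jun 6.
Jun 11 is 5 days after Jun 6; 5 mod 7 = 5, so Sunday + 5 = Friday.

Friday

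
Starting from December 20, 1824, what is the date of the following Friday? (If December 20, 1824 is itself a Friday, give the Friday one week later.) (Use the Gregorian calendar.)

December 24, 1824

Dec 20, 1824 is a Monday.
From Monday to the next Friday is 4 days.
Dec 20, 1824 + 4 = Dec 24, 1824.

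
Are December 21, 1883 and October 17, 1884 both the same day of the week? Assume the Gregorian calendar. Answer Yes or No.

From Dec 21, 1883 to Oct 17, 1884 is 301 days.
301 mod 7 = 0, so they are the same weekday.
(Dec 21, 1883 is a Friday; Oct 17, 1884 is a Friday.)

Yes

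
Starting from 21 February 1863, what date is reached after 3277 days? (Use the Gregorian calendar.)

+365 (one year) → Feb 21, 1864 (2912 left).
+366 (one year; includes Feb 29, 1864) → Feb 21, 1865 (2546 left).
+365 (one year) → Feb 21, 1866 (2181 left).
+365 (one year) → Feb 21, 1867 (1816 left).
+365 (one year) → Feb 21, 1868 (1451 left).
+366 (one year; includes Feb 29, 1868) → Feb 21, 1869 (1085 left).
+365 (one year) → Feb 21, 1870 (720 left).
+365 (one year) → Feb 21, 1871 (355 left).
Feb has 28 days: +8 → Mar 1, 1871 (347 left).
Mar has 31 days: +31 → Apr 1, 1871 (316 left).
Apr has 30 days: +30 → May 1, 1871 (286 left).
May has 31 days: +31 → Jun 1, 1871 (255 left).
Jun has 30 days: +30 → Jul 1, 1871 (225 left).
Jul has 31 days: +31 → Aug 1, 1871 (194 left).
Aug has 31 days: +31 → Sep 1, 1871 (163 left).
Sep has 30 days: +30 → Oct 1, 1871 (133 left).
Oct has 31 days: +31 → Nov 1, 1871 (102 left).
Nov has 30 days: +30 → Dec 1, 1871 (72 left).
Dec has 31 days: +31 → Jan 1, 1872 (41 left).
Jan has 31 days: +31 → Feb 1, 1872 (10 left).
+10 → Feb 11, 1872.

February 11, 1872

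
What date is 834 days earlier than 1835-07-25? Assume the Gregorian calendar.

−365 (one year) → Jul 25, 1834 (469 left).
−365 (one year) → Jul 25, 1833 (104 left).
−25 → Jun 30, 1833 (end of Jun, 30 days; 79 left).
−30 → May 31, 1833 (end of May, 31 days; 49 left).
−31 → Apr 30, 1833 (end of Apr, 30 days; 18 left).
−18 → Apr 12, 1833.

April 12, 1833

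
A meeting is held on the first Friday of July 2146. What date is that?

July 1, 2146 is a Friday.
The first Friday is therefore July 1 (same day).

July 1, 2146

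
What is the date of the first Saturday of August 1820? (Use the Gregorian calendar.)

August 5, 1820

August 1, 1820 is a Tuesday.
The first Saturday is therefore August 5 (4 days later).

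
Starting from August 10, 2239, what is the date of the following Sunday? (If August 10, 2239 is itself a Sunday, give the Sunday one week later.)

August 11, 2239

Aug 10, 2239 is a Saturday.
From Saturday to the next Sunday is 1 day.
Aug 10, 2239 + 1 = Aug 11, 2239.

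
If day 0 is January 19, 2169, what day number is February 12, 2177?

2946

Jan 19, 2169 → Jan 19, 2170: 365 days.
Jan 19, 2170 → Jan 19, 2171: 365 days.
Jan 19, 2171 → Jan 19, 2172: 365 days.
Jan 19, 2172 → Jan 19, 2173: 366 days (Feb 29, 2172 is in that span).
Jan 19, 2173 → Jan 19, 2174: 365 days.
Jan 19, 2174 → Jan 19, 2175: 365 days.
Jan 19, 2175 → Jan 19, 2176: 365 days.
Jan 19, 2176 → Feb 19, 2176: 31 days (January has 31).
Feb 19, 2176 → Mar 19, 2176: 29 days (February has 29).
Mar 19, 2176 → Apr 19, 2176: 31 days (March has 31).
Apr 19, 2176 → May 19, 2176: 30 days (April has 30).
May 19, 2176 → Jun 19, 2176: 31 days (May has 31).
Jun 19, 2176 → Jul 19, 2176: 30 days (June has 30).
Jul 19, 2176 → Aug 19, 2176: 31 days (July has 31).
Aug 19, 2176 → Sep 19, 2176: 31 days (August has 31).
Sep 19, 2176 → Oct 19, 2176: 30 days (September has 30).
Oct 19, 2176 → Nov 19, 2176: 31 days (October has 31).
Nov 19, 2176 → Dec 19, 2176: 30 days (November has 30).
Dec 19, 2176 → Jan 19, 2177: 31 days (December has 31).
Jan 19, 2177 → Feb 12, 2177: 24 days.
Total: 2946 days.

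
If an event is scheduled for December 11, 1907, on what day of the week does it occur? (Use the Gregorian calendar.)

Doomsday rule: the anchor day for the 1900s is Wednesday. For year 07: 7÷12 = 0 r 7, and 7÷4 = 1, so 0+7+1 = 8.
Wednesday + 8 ≡ Thursday — that's 1907's doomsday.
In December the doomsday date is Dec 12.
Dec 11 is 1 day before Dec 12; 1 mod 7 = 1, so Thursday − 1 = Wednesday.

Wednesday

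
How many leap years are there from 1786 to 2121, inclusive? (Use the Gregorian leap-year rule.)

Multiples of 4 in [1786,2121]: 84.
Of those, multiples of 100: 4 (not leap unless ÷400).
Multiples of 400: 1.
Leap years = 84 − 4 + 1 = 81.

81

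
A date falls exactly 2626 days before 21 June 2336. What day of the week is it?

Saturday

First find the weekday of Jun 21, 2336. Doomsday rule: the anchor day for the 2300s is Wednesday. For year 36: 36÷12 = 3 r 0, and 0÷4 = 0, so 3+0+0 = 3.
Wednesday + 3 ≡ Saturday — that's 2336's doomsday.
In June the doomsday date is Jun 6.
Jun 21 is 15 days after Jun 6; 15 mod 7 = 1, so Saturday + 1 = Sunday.
2626 mod 7 = 1, so 2626 days before a Sunday is Sunday − 1 = Saturday.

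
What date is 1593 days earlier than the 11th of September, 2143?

May 2, 2139

−365 (one year) → Sep 11, 2142 (1228 left).
−365 (one year) → Sep 11, 2141 (863 left).
−365 (one year) → Sep 11, 2140 (498 left).
−366 (one year; includes Feb 29, 2140) → Sep 11, 2139 (132 left).
−11 → Aug 31, 2139 (end of Aug, 31 days; 121 left).
−31 → Jul 31, 2139 (end of Jul, 31 days; 90 left).
−31 → Jun 30, 2139 (end of Jun, 30 days; 59 left).
−30 → May 31, 2139 (end of May, 31 days; 29 left).
−29 → May 2, 2139.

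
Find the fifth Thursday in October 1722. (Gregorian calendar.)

October 29, 1722

October 1, 1722 is a Thursday.
The first Thursday is therefore October 1 (same day).
The fifth Thursday is 1 + 4×7 = October 29.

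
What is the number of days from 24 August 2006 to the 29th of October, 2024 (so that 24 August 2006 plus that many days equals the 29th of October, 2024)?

6641

Aug 24, 2006 → Aug 24, 2007: 365 days.
Aug 24, 2007 → Aug 24, 2008: 366 days (Feb 29, 2008 is in that span).
Aug 24, 2008 → Aug 24, 2009: 365 days.
Aug 24, 2009 → Aug 24, 2010: 365 days.
Aug 24, 2010 → Aug 24, 2011: 365 days.
Aug 24, 2011 → Aug 24, 2012: 366 days (Feb 29, 2012 is in that span).
Aug 24, 2012 → Aug 24, 2013: 365 days.
Aug 24, 2013 → Aug 24, 2014: 365 days.
Aug 24, 2014 → Aug 24, 2015: 365 days.
Aug 24, 2015 → Aug 24, 2016: 366 days (Feb 29, 2016 is in that span).
Aug 24, 2016 → Aug 24, 2017: 365 days.
Aug 24, 2017 → Aug 24, 2018: 365 days.
Aug 24, 2018 → Aug 24, 2019: 365 days.
Aug 24, 2019 → Aug 24, 2020: 366 days (Feb 29, 2020 is in that span).
Aug 24, 2020 → Aug 24, 2021: 365 days.
Aug 24, 2021 → Aug 24, 2022: 365 days.
Aug 24, 2022 → Aug 24, 2023: 365 days.
Aug 24, 2023 → Aug 24, 2024: 366 days (Feb 29, 2024 is in that span).
Aug 24, 2024 → Sep 24, 2024: 31 days (August has 31).
Sep 24, 2024 → Oct 24, 2024: 30 days (September has 30).
Oct 24, 2024 → Oct 29, 2024: 5 days.
Total: 6641 days.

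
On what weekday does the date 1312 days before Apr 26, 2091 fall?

Monday

Apr 26, 2091 is a Thursday.
1312 mod 7 = 3, so 1312 days before a Thursday is Thursday − 3 = Monday.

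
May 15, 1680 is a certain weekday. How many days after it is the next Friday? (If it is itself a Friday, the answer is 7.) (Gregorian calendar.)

May 15, 1680 is a Wednesday.
From Wednesday to the next Friday is 2 days.

2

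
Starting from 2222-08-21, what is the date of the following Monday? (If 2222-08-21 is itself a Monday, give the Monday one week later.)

Aug 21, 2222 is a Wednesday.
From Wednesday to the next Monday is 5 days.
Aug 21, 2222 + 5 = Aug 26, 2222.

August 26, 2222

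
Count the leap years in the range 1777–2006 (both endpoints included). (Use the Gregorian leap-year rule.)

55

Multiples of 4 in [1777,2006]: 57.
Of those, multiples of 100: 3 (not leap unless ÷400).
Multiples of 400: 1.
Leap years = 57 − 3 + 1 = 55.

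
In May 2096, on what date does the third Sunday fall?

May 1, 2096 is a Tuesday.
The first Sunday is therefore May 6 (5 days later).
The third Sunday is 6 + 2×7 = May 20.

May 20, 2096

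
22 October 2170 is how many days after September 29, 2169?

388

Sep 29, 2169 → Oct 29, 2169: 30 days (September has 30).
Oct 29, 2169 → Nov 29, 2169: 31 days (October has 31).
Nov 29, 2169 → Dec 29, 2169: 30 days (November has 30).
Dec 29, 2169 → Jan 29, 2170: 31 days (December has 31).
Jan 29, 2170 → Feb 28, 2170: 30 days (January has 31).
Feb 28, 2170 → Mar 28, 2170: 28 days (February has 28).
Mar 28, 2170 → Apr 28, 2170: 31 days (March has 31).
Apr 28, 2170 → May 28, 2170: 30 days (April has 30).
May 28, 2170 → Jun 28, 2170: 31 days (May has 31).
Jun 28, 2170 → Jul 28, 2170: 30 days (June has 30).
Jul 28, 2170 → Aug 28, 2170: 31 days (July has 31).
Aug 28, 2170 → Sep 28, 2170: 31 days (August has 31).
Sep 28, 2170 → Oct 22, 2170: 24 days.
Total: 388 days.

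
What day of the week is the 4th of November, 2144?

Doomsday rule: the anchor day for the 2100s is Sunday. For year 44: 44÷12 = 3 r 8, and 8÷4 = 2, so 3+8+2 = 13.
Sunday + 13 ≡ Saturday — that's 2144's doomsday.
In November the doomsday date is Nov 7.
Nov 4 is 3 days before Nov 7; 3 mod 7 = 3, so Saturday − 3 = Wednesday.

Wednesday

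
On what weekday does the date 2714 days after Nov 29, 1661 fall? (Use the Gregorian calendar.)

First find the weekday of Nov 29, 1661. Doomsday rule: the anchor day for the 1600s is Tuesday. For year 61: 61÷12 = 5 r 1, and 1÷4 = 0, so 5+1+0 = 6.
Tuesday + 6 ≡ Monday — that's 1661's doomsday.
In November the doomsday date is Nov 7.
Nov 29 is 22 days after Nov 7; 22 mod 7 = 1, so Monday + 1 = Tuesday.
2714 mod 7 = 5, so 2714 days after a Tuesday is Tuesday + 5 = Sunday.

Sunday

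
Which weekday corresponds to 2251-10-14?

Doomsday rule: the anchor day for the 2200s is Friday. For year 51: 51÷12 = 4 r 3, and 3÷4 = 0, so 4+3+0 = 7.
Friday + 7 ≡ Friday — that's 2251's doomsday.
In October the doomsday date is Oct 10.
Oct 14 is 4 days after Oct 10; 4 mod 7 = 4, so Friday + 4 = Tuesday.

Tuesday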